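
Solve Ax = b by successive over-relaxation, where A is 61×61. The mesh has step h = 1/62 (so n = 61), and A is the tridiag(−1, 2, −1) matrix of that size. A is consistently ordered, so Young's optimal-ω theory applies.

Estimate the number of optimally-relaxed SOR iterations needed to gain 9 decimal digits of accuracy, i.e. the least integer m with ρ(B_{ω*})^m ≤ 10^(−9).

m = 205

spectrum of D⁻¹(L+U) = {cos(kπ/62) : 1≤k≤61}; ρ_J = cos(π/62) = 0.9987165.
√(1 − cos²(π/62)) = sin(π/62) ≈ 0.0506492.
[ω*] 2 ÷ (1 + 0.0506492) = 2 ÷ 1.0506492 = 1.9035849.
ρ_SOR = ω* − 1 ≈ 0.9035849.
(0.9035849)^m ≤ 10^{−9}  ⇒  m·ln(0.9035849) ≤ −9·ln10  ⇒  m ≥ 204.402  ⇒  m = 205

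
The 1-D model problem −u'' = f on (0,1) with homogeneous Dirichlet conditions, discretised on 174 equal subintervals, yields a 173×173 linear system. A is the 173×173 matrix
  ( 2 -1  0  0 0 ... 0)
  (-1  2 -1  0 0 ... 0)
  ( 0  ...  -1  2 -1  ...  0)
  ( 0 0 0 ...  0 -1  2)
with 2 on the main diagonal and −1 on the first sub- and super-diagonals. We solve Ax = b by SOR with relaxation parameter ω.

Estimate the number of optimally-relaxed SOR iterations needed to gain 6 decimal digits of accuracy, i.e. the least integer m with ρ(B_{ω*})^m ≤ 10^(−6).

B_J for the 173×173 system has eigenvalues cos(kπ/174); ρ_J = cos(π/174) = 0.9998370.
√(1−ρ_J²) simplifies to sin(π/174) = 0.0180541.
ω* = 2 / (1 + 0.0180541) = 2 / 1.0180541 ≈ 1.9645321.
ρ_SOR = ω* − 1 ≈ 0.9645321.
m ≥ 6·ln10 / (−ln 0.9645321) = 382.572; smallest integer m = 383.

m = 383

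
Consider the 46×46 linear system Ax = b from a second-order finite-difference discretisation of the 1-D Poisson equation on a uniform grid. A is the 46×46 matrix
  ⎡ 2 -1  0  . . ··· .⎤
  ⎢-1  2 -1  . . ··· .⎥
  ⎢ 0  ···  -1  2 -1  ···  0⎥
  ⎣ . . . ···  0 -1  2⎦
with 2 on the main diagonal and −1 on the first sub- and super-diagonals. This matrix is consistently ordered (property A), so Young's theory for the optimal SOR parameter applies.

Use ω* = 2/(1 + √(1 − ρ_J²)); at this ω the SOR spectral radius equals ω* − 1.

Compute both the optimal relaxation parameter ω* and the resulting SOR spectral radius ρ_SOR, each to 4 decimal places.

ω* = 1.8748, ρ_SOR = 0.8748

[ρ_J] n=46: ρ(B_J) = cos(π/(n+1)) = cos(π/47) = 0.9978.
√(1 − cos²(π/47)) = sin(π/47) ≈ 0.06679.
ω* = 2/(1 + 0.06679) = 2/1.06679 = 1.8748.
ρ_SOR = ω* − 1 = 1.8748 − 1 = 0.8748.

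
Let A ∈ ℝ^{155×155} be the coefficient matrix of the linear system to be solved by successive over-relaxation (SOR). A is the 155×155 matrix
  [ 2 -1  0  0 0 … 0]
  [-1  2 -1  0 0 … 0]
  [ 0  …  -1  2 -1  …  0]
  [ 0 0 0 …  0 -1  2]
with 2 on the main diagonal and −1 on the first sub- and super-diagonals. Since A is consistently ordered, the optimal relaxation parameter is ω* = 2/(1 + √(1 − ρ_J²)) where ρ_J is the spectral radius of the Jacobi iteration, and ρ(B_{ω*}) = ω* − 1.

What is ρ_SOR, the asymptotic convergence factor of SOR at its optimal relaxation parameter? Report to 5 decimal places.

With n=155, ρ(Jacobi) = cos(π/156) = 0.99980.
√(1 − cos²(π/156)) = sin(π/156) ≈ 0.020137.
ω* = 2 / (1 + 0.020137) = 2 / 1.020137 ≈ 1.96052.
[ρ_SOR] ω* − 1 = 0.96052.

ρ_SOR = 0.96052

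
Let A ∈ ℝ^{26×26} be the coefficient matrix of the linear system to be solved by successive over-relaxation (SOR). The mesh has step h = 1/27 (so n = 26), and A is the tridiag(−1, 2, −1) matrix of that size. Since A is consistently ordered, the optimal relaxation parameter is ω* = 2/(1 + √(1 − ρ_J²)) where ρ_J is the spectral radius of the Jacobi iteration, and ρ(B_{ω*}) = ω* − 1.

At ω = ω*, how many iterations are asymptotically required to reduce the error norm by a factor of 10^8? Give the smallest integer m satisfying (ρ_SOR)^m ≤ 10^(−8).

m = 79

spectrum of D⁻¹(L+U) = {cos(kπ/27) : 1≤k≤26}; ρ_J = cos(π/27) = 0.9932384.
1 − cos²(π/27) = sin²(π/27) ⇒ √(1−ρ_J²) = sin(π/27) = 0.1160929.
ω* = 2/(1+0.1160929) = 1.7919655
and ρ(B_{ω*}) = 1.7919655 − 1 = 0.7919655.
8·ln10 = 18.4207; −ln(0.7919655) = 0.233237; m = ⌈18.4207/0.233237⌉ = ⌈78.978⌉ = 79.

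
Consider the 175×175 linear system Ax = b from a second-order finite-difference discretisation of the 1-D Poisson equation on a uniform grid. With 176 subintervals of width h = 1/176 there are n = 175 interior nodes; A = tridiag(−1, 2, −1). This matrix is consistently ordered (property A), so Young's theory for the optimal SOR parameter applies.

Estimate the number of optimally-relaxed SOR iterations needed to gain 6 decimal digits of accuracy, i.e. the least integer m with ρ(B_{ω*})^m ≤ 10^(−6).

n=175: λ(B_J) = 1 − λ(A)/2 = cos(kπ/176); k=1 gives ρ_J = 0.9998407.
√(1−ρ_J²) simplifies to sin(π/176) = 0.0178490.
ω* = 2/(1+0.0178490) = 1.9649280
Hence ρ(B_{ω*}) = 1.9649280 − 1 = 0.9649280.
(0.9649280)^m ≤ 10^{−6}  ⇒  m·ln(0.9649280) ≤ −6·ln10  ⇒  m ≥ 386.969  ⇒  m = 387

m = 387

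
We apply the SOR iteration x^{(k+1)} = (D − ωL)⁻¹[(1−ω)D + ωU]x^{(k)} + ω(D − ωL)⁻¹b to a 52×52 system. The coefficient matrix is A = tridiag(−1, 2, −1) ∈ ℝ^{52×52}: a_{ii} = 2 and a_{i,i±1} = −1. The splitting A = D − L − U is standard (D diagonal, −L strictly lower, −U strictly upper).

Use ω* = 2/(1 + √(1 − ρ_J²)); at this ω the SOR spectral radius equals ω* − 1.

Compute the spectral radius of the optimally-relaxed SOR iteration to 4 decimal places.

ρ_SOR = 0.8881

½·tridiag(1,0,1) at n=52: λ_k = cos(kπ/53); max |λ| at k=1 ⇒ ρ_J = cos(π/53) ≈ 0.9982.
√(1−ρ_J²) = |sin(π/53)| = 0.05924
Then 2/(1+√(1−ρ_J²)) = 2/(1+0.05924); ω* = 2/1.05924 = 1.8881.
At ω = 1.8881 every |λ(B_ω)| = ω−1, so ρ_SOR = 0.8881.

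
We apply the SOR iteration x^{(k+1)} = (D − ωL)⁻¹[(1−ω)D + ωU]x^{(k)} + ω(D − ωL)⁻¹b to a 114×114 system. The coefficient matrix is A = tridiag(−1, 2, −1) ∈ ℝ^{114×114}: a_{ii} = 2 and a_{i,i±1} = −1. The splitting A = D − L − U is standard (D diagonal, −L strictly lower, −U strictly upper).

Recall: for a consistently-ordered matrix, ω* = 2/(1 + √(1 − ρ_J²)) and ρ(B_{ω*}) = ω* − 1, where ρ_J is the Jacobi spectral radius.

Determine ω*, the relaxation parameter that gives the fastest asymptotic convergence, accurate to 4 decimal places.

ω* = 1.9468

spectrum of D⁻¹(L+U) = {cos(kπ/115) : 1≤k≤114}; ρ_J = cos(π/115) = 0.9996.
√(1 − cos²(π/115)) = sin(π/115) ≈ 0.02731.
ω* = 2/(1+0.02731) = 1.9468
[ρ_SOR] ω* − 1 = 0.9468.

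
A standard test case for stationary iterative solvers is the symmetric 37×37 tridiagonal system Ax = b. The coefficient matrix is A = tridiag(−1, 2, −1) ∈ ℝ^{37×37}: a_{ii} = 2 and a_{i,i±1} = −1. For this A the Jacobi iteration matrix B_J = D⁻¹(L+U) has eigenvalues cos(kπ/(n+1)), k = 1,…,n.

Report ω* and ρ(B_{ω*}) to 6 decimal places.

B_J for the 37×37 system has eigenvalues cos(kπ/38); ρ_J = cos(π/38) = 0.996584.
√(1 − cos²(π/38)) = sin(π/38) ≈ 0.0825793.
Then 2/(1+√(1−ρ_J²)) = 2/(1+0.0825793); ω* = 2/1.0825793 = 1.847440.
ρ(B_{ω*}) = ω*−1 = 0.847440

ω* = 1.847440, ρ_SOR = 0.847440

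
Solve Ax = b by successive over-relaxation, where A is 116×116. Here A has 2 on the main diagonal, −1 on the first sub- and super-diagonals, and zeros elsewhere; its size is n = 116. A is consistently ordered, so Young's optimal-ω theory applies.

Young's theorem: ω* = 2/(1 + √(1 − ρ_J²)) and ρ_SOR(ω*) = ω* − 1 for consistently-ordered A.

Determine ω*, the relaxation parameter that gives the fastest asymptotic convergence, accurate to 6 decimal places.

B_J for the 116×116 system has eigenvalues cos(kπ/117); ρ_J = cos(π/117) = 0.999640.
√(1 − cos²(π/117)) = sin(π/117) ≈ 0.0268480.
Young: ω* = 2/(1+√(1−ρ_J²)) = 2/(1+0.0268480) = 2/1.0268480 = 1.947708.
At ω = 1.947708 every |λ(B_ω)| = ω−1, so ρ_SOR = 0.947708.

ω* = 1.947708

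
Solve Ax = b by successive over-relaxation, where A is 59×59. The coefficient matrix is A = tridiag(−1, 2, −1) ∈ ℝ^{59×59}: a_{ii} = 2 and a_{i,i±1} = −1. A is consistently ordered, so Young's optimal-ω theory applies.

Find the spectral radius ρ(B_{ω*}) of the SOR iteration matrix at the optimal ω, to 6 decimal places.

[ρ_J] n=59: ρ(B_J) = cos(π/(n+1)) = cos(π/60) = 0.998630.
√(1−ρ_J²) simplifies to sin(π/60) = 0.0523360.
Then 2/(1+√(1−ρ_J²)) = 2/(1+0.0523360); ω* = 2/1.0523360 = 1.900534.
[ρ_SOR] ω* − 1 = 0.900534.

ρ_SOR = 0.900534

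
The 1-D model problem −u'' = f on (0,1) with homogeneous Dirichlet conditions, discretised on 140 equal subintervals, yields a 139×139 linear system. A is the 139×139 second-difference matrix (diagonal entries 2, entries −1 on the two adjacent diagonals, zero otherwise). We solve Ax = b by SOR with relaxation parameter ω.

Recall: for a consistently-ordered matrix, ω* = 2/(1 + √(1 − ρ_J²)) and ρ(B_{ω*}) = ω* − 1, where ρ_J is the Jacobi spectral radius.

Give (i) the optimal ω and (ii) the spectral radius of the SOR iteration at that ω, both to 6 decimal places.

ω* = 1.956109, ρ_SOR = 0.956109

n=139: λ(B_J) = 1 − λ(A)/2 = cos(kπ/140); k=1 gives ρ_J = 0.999748.
√(1−ρ_J²) simplifies to sin(π/140) = 0.0224381.
ω* = 2/(1+0.0224381) = 1.956109
[ρ_SOR] ω* − 1 = 0.956109.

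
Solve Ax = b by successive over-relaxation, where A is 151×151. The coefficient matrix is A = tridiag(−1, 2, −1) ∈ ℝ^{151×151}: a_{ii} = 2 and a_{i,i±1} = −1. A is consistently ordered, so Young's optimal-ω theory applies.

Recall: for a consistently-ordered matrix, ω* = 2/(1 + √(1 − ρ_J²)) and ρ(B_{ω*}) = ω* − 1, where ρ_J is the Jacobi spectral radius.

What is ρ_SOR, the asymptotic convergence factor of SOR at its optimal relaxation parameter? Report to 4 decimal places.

ρ_SOR = 0.9595

ρ_J = max_k |cos(kπ/152)| = cos(π/152) = 0.9998
√(1−ρ_J²) = |sin(π/152)| = 0.02067
So ω* = 2/1.02067 = 1.9595 (Young).
and ρ(B_{ω*}) = 1.9595 − 1 = 0.9595.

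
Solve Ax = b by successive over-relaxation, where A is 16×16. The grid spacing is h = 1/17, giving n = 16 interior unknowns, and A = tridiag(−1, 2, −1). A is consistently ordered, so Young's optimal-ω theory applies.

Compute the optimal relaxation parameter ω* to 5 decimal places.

ρ_J = max_k |cos(kπ/17)| = cos(π/17) = 0.98297
√(1 − cos²(π/17)) = sin(π/17) ≈ 0.183750.
Young: ω* = 2/(1+√(1−ρ_J²)) = 2/(1+0.183750) = 2/1.183750 = 1.68955.
ρ_SOR = ω* − 1 = 1.68955 − 1 = 0.68955.

ω* = 1.68955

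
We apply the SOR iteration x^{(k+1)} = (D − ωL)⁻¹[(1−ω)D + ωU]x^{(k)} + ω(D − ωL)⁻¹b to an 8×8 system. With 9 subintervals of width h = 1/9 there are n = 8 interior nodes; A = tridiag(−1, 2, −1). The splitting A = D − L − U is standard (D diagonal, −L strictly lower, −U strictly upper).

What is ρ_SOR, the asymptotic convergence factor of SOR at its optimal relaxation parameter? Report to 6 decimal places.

[ρ_J] n=8: ρ(B_J) = cos(π/(n+1)) = cos(π/9) = 0.939693.
√(1−ρ_J²) = |sin(π/9)| = 0.3420201
Young: ω* = 2/(1+√(1−ρ_J²)) = 2/(1+0.3420201) = 2/1.3420201 = 1.490291.
ρ_SOR = ω* − 1 ≈ 0.490291.

ρ_SOR = 0.490291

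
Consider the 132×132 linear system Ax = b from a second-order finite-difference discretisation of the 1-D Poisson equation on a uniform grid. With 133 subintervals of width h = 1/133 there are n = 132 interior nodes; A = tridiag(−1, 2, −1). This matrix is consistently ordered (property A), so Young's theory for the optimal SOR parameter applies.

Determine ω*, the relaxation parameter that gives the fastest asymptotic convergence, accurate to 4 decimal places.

ω* = 1.9539

spectrum of D⁻¹(L+U) = {cos(kπ/133) : 1≤k≤132}; ρ_J = cos(π/133) = 0.9997.
√(1−ρ_J²) = |sin(π/133)| = 0.02362
ω* = 2/(1+0.02362) = 1.9539
ρ_SOR = ω* − 1 ≈ 0.9539.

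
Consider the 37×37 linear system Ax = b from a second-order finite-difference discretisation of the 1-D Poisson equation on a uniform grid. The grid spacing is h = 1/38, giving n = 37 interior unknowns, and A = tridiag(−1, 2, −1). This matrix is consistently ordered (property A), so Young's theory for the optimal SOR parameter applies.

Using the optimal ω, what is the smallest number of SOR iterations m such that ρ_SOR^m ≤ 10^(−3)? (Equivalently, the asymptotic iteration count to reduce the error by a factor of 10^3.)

m = 42

n=37: λ(B_J) = 1 − λ(A)/2 = cos(kπ/38); k=1 gives ρ_J = 0.9965845.
√(1−ρ_J²) simplifies to sin(π/38) = 0.0825793.
ω* = 2 / (1 + 0.0825793) = 2 / 1.0825793 ≈ 1.8474397.
ρ(B_{ω*}) = ω*−1 = 0.8474397
ρ_SOR^m ≤ 10^(−3) ⇔ m ≥ 3·ln10/(−ln 0.8474397) = 6.90776/0.165536 = 41.730; m = ⌈41.730⌉ = 42.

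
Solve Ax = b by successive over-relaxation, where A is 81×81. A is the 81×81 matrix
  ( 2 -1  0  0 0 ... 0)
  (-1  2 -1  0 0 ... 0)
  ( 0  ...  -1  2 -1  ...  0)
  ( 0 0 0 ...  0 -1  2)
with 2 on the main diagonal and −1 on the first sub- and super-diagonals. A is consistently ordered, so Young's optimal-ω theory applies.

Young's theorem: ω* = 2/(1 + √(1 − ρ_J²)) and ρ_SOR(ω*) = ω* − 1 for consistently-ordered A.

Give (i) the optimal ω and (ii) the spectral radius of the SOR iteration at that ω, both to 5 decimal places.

ω* = 1.92622, ρ_SOR = 0.92622

With n=81, ρ(Jacobi) = cos(π/82) = 0.99927.
1 − cos²(π/82) = sin²(π/82) ⇒ √(1−ρ_J²) = sin(π/82) = 0.038303.
So ω* = 2/1.038303 = 1.92622 (Young).
ρ(B_{ω*}) = ω*−1 = 0.92622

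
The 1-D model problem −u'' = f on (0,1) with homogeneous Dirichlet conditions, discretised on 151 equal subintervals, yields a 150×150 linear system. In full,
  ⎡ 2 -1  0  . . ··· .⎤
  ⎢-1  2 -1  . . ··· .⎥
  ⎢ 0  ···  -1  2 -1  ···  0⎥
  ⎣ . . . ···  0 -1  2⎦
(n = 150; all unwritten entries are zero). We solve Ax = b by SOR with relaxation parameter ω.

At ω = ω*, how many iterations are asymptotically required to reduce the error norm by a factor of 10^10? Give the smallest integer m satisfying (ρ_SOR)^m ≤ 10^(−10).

m = 554

[ρ_J] n=150: ρ(B_J) = cos(π/(n+1)) = cos(π/151) = 0.9997836.
root = sin(π/151) = 0.0208037  (since 1−cos² = sin²).
So ω* = 2/1.0208037 = 1.9592405 (Young).
and ρ(B_{ω*}) = 1.9592405 − 1 = 0.9592405.
For 10 digits: m = 10·ln10 / (−ln 0.9592405) = 23.0259/0.0416135 = 553.328; round up → m = 554.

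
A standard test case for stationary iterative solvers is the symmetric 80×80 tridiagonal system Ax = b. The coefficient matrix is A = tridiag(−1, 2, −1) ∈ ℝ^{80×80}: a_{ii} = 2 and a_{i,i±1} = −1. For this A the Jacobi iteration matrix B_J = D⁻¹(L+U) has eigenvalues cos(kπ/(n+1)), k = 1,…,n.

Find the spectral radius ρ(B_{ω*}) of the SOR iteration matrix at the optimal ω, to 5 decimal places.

ρ_J = max_k |cos(kπ/81)| = cos(π/81) = 0.99925
√(1−ρ_J²) simplifies to sin(π/81) = 0.038775.
Then 2/(1+√(1−ρ_J²)) = 2/(1+0.038775); ω* = 2/1.038775 = 1.92534.
ρ_SOR = ω* − 1 = 1.92534 − 1 = 0.92534.

ρ_SOR = 0.92534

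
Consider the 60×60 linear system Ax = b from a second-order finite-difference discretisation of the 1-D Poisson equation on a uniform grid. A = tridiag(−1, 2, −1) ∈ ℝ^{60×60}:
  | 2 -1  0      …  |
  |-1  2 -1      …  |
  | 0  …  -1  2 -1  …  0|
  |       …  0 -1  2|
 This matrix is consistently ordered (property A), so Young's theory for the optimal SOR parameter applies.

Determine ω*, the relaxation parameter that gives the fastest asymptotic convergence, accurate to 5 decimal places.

[ρ_J] n=60: ρ(B_J) = cos(π/(n+1)) = cos(π/61) = 0.99867.
1 − cos²(π/61) = sin²(π/61) ⇒ √(1−ρ_J²) = sin(π/61) = 0.051479.
ω* = 2/(1+0.051479) = 1.90208
ρ(B_{ω*}) = ω*−1 = 0.90208

ω* = 1.90208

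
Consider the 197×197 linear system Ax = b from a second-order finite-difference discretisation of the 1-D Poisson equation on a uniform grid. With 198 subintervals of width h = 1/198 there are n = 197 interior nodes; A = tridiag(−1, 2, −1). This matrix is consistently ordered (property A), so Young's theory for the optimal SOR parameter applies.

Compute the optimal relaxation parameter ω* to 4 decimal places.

ω* = 1.9688

B_J for the 197×197 system has eigenvalues cos(kπ/198); ρ_J = cos(π/198) = 0.9999.
√(1−ρ_J²) simplifies to sin(π/198) = 0.01587.
Young: ω* = 2/(1+√(1−ρ_J²)) = 2/(1+0.01587) = 2/1.01587 = 1.9688.
[ρ_SOR] ω* − 1 = 0.9688.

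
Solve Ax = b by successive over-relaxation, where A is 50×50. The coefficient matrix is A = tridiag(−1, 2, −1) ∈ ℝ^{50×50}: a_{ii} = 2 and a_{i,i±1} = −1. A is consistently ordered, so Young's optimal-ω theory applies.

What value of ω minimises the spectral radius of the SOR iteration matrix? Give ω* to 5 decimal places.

ω* = 1.88402

spectrum of D⁻¹(L+U) = {cos(kπ/51) : 1≤k≤50}; ρ_J = cos(π/51) = 0.99810.
1 − cos²(π/51) = sin²(π/51) ⇒ √(1−ρ_J²) = sin(π/51) = 0.061561.
ω* = 2/(1+0.061561) = 1.88402
[ρ_SOR] ω* − 1 = 0.88402.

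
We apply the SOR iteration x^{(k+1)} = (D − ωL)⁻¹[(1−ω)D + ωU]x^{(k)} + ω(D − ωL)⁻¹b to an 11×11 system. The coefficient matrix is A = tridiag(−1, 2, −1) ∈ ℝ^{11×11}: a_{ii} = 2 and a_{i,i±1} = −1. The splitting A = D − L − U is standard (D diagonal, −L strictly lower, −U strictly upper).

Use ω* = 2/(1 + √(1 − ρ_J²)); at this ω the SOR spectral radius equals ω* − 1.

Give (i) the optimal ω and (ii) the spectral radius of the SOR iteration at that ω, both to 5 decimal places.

ω* = 1.58879, ρ_SOR = 0.58879

ρ_J = max_k |cos(kπ/12)| = cos(π/12) = 0.96593
√(1−ρ_J²) simplifies to sin(π/12) = 0.258819.
Young: ω* = 2/(1+√(1−ρ_J²)) = 2/(1+0.258819) = 2/1.258819 = 1.58879.
ρ(B_{ω*}) = ω*−1 = 0.58879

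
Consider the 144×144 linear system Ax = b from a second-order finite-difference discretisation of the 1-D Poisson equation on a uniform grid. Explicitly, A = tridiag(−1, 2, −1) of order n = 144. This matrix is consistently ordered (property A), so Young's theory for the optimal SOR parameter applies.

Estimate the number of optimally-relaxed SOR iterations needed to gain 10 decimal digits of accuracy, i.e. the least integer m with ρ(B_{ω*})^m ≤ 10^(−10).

m = 532

½·tridiag(1,0,1) at n=144: λ_k = cos(kπ/145); max |λ| at k=1 ⇒ ρ_J = cos(π/145) ≈ 0.9997653.
√(1−ρ_J²) simplifies to sin(π/145) = 0.0216645.
Young: ω* = 2/(1+√(1−ρ_J²)) = 2/(1+0.0216645) = 2/1.0216645 = 1.9575898.
ρ_SOR = ω* − 1 ≈ 0.9575898.
10·ln10 = 23.0259; −ln(0.9575898) = 0.0433358; m = ⌈23.0259/0.0433358⌉ = ⌈531.337⌉ = 532.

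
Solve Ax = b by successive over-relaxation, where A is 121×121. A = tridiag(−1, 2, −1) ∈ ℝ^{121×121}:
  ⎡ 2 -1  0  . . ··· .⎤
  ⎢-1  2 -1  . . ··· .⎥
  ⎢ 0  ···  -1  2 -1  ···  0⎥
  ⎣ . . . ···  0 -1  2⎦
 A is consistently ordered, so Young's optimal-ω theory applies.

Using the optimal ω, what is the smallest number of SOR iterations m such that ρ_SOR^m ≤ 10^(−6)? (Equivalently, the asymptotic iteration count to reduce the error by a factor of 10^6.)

m = 269

n=121: λ(B_J) = 1 − λ(A)/2 = cos(kπ/122); k=1 gives ρ_J = 0.9996685.
root = sin(π/122) = 0.0257479  (since 1−cos² = sin²).
Young: ω* = 2/(1+√(1−ρ_J²)) = 2/(1+0.0257479) = 2/1.0257479 = 1.9497968.
[ρ_SOR] ω* − 1 = 0.9497968.
(0.9497968)^m ≤ 10^{−6}  ⇒  m·ln(0.9497968) ≤ −6·ln10  ⇒  m ≥ 268.225  ⇒  m = 269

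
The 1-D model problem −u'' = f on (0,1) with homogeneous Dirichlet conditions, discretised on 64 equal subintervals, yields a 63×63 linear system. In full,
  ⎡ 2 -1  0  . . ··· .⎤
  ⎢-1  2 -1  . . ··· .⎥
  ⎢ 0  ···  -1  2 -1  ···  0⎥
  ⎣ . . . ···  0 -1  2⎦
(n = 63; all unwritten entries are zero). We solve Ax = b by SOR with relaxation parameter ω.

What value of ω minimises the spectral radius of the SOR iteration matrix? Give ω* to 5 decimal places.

n=63: λ(B_J) = 1 − λ(A)/2 = cos(kπ/64); k=1 gives ρ_J = 0.99880.
√(1−ρ_J²) simplifies to sin(π/64) = 0.049068.
ω* = 2 / (1 + 0.049068) = 2 / 1.049068 ≈ 1.90645.
and ρ(B_{ω*}) = 1.90645 − 1 = 0.90645.

ω* = 1.90645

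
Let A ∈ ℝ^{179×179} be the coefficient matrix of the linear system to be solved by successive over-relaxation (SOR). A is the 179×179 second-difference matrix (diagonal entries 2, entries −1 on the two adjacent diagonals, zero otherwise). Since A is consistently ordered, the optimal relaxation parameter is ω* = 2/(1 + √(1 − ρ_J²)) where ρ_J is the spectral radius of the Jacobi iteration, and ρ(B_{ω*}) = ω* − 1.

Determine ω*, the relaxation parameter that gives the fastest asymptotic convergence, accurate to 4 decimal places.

With n=179, ρ(Jacobi) = cos(π/180) = 0.9998.
√(1 − cos²(π/180)) = sin(π/180) ≈ 0.01745.
ω* = 2/(1+0.01745) = 1.9657
and ρ(B_{ω*}) = 1.9657 − 1 = 0.9657.

ω* = 1.9657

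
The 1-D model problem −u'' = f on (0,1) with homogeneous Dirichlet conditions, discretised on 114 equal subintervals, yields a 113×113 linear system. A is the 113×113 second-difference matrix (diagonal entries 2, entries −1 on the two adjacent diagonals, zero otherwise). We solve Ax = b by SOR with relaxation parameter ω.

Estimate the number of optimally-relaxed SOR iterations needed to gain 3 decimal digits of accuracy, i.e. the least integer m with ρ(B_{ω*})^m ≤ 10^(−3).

m = 126

B_J for the 113×113 system has eigenvalues cos(kπ/114); ρ_J = cos(π/114) = 0.9996203.
√(1 − cos²(π/114)) = sin(π/114) ≈ 0.0275543.
ω* = 2/(1+0.0275543) = 1.9463692
ρ_SOR = ω* − 1 ≈ 0.9463692.
ρ_SOR^m ≤ 10^(−3) ⇔ m ≥ 3·ln10/(−ln 0.9463692) = 6.90776/0.0551225 = 125.317; m = ⌈125.317⌉ = 126.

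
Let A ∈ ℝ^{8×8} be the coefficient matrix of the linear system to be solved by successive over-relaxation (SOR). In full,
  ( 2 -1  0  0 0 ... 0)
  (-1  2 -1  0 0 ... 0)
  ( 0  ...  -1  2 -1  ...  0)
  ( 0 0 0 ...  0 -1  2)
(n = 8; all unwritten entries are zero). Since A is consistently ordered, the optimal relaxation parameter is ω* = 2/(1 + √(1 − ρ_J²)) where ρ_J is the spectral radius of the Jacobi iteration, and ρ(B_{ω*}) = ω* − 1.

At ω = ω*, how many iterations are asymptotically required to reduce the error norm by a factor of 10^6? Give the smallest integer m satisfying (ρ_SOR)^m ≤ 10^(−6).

B_J for the 8×8 system has eigenvalues cos(kπ/9); ρ_J = cos(π/9) = 0.9396926.
√(1−ρ_J²) simplifies to sin(π/9) = 0.3420201.
ω* = 2/(1+0.3420201) = 1.4902906
At ω = 1.4902906 every |λ(B_ω)| = ω−1, so ρ_SOR = 0.4902906.
m ≥ 6·ln10 / (−ln 0.4902906) = 19.383; smallest integer m = 20.

m = 20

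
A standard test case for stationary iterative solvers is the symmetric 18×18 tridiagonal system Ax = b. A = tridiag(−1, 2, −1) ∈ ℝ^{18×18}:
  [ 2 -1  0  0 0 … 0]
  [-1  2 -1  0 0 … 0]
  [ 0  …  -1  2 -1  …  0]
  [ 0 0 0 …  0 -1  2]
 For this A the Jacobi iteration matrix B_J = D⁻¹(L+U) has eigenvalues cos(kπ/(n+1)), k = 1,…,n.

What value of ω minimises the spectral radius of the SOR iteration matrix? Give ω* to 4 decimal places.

spectrum of D⁻¹(L+U) = {cos(kπ/19) : 1≤k≤18}; ρ_J = cos(π/19) = 0.9864.
1 − cos²(π/19) = sin²(π/19) ⇒ √(1−ρ_J²) = sin(π/19) = 0.16459.
So ω* = 2/1.16459 = 1.7173 (Young).
Hence ρ(B_{ω*}) = 1.7173 − 1 = 0.7173.

ω* = 1.7173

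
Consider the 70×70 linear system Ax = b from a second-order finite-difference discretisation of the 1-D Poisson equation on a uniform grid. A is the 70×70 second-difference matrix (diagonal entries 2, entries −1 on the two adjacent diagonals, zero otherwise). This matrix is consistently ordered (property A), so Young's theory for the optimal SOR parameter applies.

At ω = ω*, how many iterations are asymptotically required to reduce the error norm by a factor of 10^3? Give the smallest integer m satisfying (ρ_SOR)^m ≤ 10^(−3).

m = 79

n=70: λ(B_J) = 1 − λ(A)/2 = cos(kπ/71); k=1 gives ρ_J = 0.9990212.
root = sin(π/71) = 0.0442333  (since 1−cos² = sin²).
Then 2/(1+√(1−ρ_J²)) = 2/(1+0.0442333); ω* = 2/1.0442333 = 1.9152808.
Hence ρ(B_{ω*}) = 1.9152808 − 1 = 0.9152808.
(0.9152808)^m ≤ 10^{−3}  ⇒  m·ln(0.9152808) ≤ −3·ln10  ⇒  m ≥ 78.032  ⇒  m = 79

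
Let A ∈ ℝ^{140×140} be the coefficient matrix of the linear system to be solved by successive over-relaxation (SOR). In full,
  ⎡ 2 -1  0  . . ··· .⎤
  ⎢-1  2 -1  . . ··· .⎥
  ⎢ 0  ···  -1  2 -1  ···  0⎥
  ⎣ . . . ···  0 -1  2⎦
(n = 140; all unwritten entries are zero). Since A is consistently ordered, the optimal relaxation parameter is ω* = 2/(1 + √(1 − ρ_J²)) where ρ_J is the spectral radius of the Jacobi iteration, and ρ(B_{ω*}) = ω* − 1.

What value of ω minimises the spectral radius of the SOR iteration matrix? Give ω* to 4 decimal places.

n=140: λ(B_J) = 1 − λ(A)/2 = cos(kπ/141); k=1 gives ρ_J = 0.9998.
1 − cos²(π/141) = sin²(π/141) ⇒ √(1−ρ_J²) = sin(π/141) = 0.02228.
Then 2/(1+√(1−ρ_J²)) = 2/(1+0.02228); ω* = 2/1.02228 = 1.9564.
and ρ(B_{ω*}) = 1.9564 − 1 = 0.9564.

ω* = 1.9564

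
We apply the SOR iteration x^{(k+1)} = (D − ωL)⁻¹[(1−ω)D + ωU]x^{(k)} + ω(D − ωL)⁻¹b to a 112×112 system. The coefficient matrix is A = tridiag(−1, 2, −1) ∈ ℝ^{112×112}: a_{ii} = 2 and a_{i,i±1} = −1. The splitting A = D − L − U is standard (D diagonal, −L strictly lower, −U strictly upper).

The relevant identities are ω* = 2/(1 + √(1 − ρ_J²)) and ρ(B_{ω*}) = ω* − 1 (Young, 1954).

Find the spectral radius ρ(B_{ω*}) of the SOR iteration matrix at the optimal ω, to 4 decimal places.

n=112: λ(B_J) = 1 − λ(A)/2 = cos(kπ/113); k=1 gives ρ_J = 0.9996.
√(1 − cos²(π/113)) = sin(π/113) ≈ 0.02780.
Then 2/(1+√(1−ρ_J²)) = 2/(1+0.02780); ω* = 2/1.02780 = 1.9459.
ρ(B_{ω*}) = ω*−1 = 0.9459

ρ_SOR = 0.9459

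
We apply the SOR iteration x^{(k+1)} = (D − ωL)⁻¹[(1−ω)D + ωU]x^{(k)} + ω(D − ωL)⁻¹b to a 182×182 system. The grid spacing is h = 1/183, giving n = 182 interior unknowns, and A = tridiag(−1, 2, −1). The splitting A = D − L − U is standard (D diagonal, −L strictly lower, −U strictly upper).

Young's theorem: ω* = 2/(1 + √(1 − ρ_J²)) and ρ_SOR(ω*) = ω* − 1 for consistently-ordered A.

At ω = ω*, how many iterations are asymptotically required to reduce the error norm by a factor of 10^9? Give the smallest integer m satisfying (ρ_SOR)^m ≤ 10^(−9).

With n=182, ρ(Jacobi) = cos(π/183) = 0.9998526.
1 − cos²(π/183) = sin²(π/183) ⇒ √(1−ρ_J²) = sin(π/183) = 0.0171663.
ω* = 2/(1 + 0.0171663) = 2/1.0171663 = 1.9662468.
ρ_SOR = ω* − 1 ≈ 0.9662468.
m ≥ 9·ln10 / (−ln 0.9662468) = 603.544; smallest integer m = 604.

m = 604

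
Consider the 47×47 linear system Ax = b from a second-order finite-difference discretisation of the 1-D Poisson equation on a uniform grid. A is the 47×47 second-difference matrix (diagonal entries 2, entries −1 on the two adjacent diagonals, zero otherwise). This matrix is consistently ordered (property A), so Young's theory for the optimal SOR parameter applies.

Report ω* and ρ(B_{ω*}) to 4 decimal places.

ω* = 1.8772, ρ_SOR = 0.8772

spectrum of D⁻¹(L+U) = {cos(kπ/48) : 1≤k≤47}; ρ_J = cos(π/48) = 0.9979.
√(1 − cos²(π/48)) = sin(π/48) ≈ 0.06540.
Then 2/(1+√(1−ρ_J²)) = 2/(1+0.06540); ω* = 2/1.06540 = 1.8772.
ρ_SOR = ω* − 1 ≈ 0.8772.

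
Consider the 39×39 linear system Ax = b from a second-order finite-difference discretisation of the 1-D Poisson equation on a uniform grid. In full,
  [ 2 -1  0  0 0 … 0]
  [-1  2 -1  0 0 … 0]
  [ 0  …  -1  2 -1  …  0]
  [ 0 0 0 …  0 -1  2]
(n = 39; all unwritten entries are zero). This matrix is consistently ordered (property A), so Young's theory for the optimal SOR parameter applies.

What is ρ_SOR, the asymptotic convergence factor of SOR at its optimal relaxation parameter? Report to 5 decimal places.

ρ_SOR = 0.85450

n=39: λ(B_J) = 1 − λ(A)/2 = cos(kπ/40); k=1 gives ρ_J = 0.99692.
√(1−ρ_J²) simplifies to sin(π/40) = 0.078459.
ω* = 2/(1 + 0.078459) = 2/1.078459 = 1.85450.
[ρ_SOR] ω* − 1 = 0.85450.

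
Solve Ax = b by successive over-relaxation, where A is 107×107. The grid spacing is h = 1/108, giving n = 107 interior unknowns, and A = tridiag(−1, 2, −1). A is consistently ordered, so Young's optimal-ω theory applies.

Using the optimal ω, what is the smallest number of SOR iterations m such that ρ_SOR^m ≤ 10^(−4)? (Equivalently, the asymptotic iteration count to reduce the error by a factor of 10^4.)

m = 159

n=107: λ(B_J) = 1 − λ(A)/2 = cos(kπ/108); k=1 gives ρ_J = 0.9995770.
√(1 − cos²(π/108)) = sin(π/108) ≈ 0.0290847.
ω* = 2/(1 + 0.0290847) = 2/1.0290847 = 1.9434746.
Hence ρ(B_{ω*}) = 1.9434746 − 1 = 0.9434746.
(0.9434746)^m ≤ 10^{−4}  ⇒  m·ln(0.9434746) ≤ −4·ln10  ⇒  m ≥ 158.292  ⇒  m = 159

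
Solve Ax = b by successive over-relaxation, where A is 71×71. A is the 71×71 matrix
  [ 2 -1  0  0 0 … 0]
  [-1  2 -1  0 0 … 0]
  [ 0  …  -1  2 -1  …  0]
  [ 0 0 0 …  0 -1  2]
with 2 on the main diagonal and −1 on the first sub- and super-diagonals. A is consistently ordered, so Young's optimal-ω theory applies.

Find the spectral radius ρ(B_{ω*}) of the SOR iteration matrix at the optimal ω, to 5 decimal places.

ρ_SOR = 0.91641

ρ_J = max_k |cos(kπ/72)| = cos(π/72) = 0.99905
root = sin(π/72) = 0.043619  (since 1−cos² = sin²).
ω* = 2/(1 + 0.043619) = 2/1.043619 = 1.91641.
and ρ(B_{ω*}) = 1.91641 − 1 = 0.91641.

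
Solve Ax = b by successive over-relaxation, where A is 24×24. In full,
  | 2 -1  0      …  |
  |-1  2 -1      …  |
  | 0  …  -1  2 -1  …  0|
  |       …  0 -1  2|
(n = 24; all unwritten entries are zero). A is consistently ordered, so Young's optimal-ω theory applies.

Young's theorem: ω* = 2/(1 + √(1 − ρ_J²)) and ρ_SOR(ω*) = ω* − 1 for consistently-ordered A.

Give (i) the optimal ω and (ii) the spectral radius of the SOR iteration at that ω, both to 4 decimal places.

ω* = 1.7773, ρ_SOR = 0.7773

B_J for the 24×24 system has eigenvalues cos(kπ/25); ρ_J = cos(π/25) = 0.9921.
root = sin(π/25) = 0.12533  (since 1−cos² = sin²).
Young: ω* = 2/(1+√(1−ρ_J²)) = 2/(1+0.12533) = 2/1.12533 = 1.7773.
and ρ(B_{ω*}) = 1.7773 − 1 = 0.7773.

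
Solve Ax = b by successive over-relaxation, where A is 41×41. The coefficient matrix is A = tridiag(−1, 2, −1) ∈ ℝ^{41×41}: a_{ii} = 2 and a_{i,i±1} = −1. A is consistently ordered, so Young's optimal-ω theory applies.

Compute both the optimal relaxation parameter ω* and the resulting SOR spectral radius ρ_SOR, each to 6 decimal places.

ω* = 1.860932, ρ_SOR = 0.860932

B_J for the 41×41 system has eigenvalues cos(kπ/42); ρ_J = cos(π/42) = 0.997204.
1 − cos²(π/42) = sin²(π/42) ⇒ √(1−ρ_J²) = sin(π/42) = 0.0747301.
Then 2/(1+√(1−ρ_J²)) = 2/(1+0.0747301); ω* = 2/1.0747301 = 1.860932.
and ρ(B_{ω*}) = 1.860932 − 1 = 0.860932.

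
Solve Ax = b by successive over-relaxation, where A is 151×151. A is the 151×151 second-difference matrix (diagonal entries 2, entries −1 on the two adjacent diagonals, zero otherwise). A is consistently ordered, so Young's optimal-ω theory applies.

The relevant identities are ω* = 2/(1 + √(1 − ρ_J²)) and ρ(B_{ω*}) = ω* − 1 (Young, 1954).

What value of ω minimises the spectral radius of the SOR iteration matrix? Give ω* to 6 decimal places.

n=151: λ(B_J) = 1 − λ(A)/2 = cos(kπ/152); k=1 gives ρ_J = 0.999786.
√(1−ρ_J²) simplifies to sin(π/152) = 0.0206669.
[ω*] 2 ÷ (1 + 0.0206669) = 2 ÷ 1.0206669 = 1.959503.
and ρ(B_{ω*}) = 1.959503 − 1 = 0.959503.

ω* = 1.959503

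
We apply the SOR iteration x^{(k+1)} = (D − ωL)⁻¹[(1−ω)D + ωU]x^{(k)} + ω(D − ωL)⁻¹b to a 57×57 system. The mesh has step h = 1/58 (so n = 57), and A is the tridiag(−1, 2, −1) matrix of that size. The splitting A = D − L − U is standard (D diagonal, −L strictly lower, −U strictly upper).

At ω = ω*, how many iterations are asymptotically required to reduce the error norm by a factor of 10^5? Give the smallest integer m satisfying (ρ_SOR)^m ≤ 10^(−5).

m = 107

With n=57, ρ(Jacobi) = cos(π/58) = 0.9985334.
1 − cos²(π/58) = sin²(π/58) ⇒ √(1−ρ_J²) = sin(π/58) = 0.0541389.
Young: ω* = 2/(1+√(1−ρ_J²)) = 2/(1+0.0541389) = 2/1.0541389 = 1.8972832.
ρ(B_{ω*}) = ω*−1 = 0.8972832
5·ln10 = 11.5129; −ln(0.8972832) = 0.108384; m = ⌈11.5129/0.108384⌉ = ⌈106.223⌉ = 107.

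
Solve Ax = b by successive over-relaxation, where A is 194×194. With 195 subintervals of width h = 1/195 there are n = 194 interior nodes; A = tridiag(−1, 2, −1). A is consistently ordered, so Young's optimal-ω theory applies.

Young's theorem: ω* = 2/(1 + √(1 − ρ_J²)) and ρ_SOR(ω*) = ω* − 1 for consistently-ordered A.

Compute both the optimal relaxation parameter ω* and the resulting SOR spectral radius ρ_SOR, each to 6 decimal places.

ρ_J = max_k |cos(kπ/195)| = cos(π/195) = 0.999870
√(1 − cos²(π/195)) = sin(π/195) ≈ 0.0161100.
ω* = 2/(1 + 0.0161100) = 2/1.0161100 = 1.968291.
[ρ_SOR] ω* − 1 = 0.968291.

ω* = 1.968291, ρ_SOR = 0.968291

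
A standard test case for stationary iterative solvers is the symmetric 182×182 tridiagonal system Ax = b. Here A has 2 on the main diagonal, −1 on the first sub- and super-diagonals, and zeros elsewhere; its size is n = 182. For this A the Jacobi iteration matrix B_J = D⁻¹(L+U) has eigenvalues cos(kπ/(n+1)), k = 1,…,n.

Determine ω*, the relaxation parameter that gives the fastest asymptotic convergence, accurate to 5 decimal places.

ω* = 1.96625

n=182: λ(B_J) = 1 − λ(A)/2 = cos(kπ/183); k=1 gives ρ_J = 0.99985.
√(1−ρ_J²) simplifies to sin(π/183) = 0.017166.
Young: ω* = 2/(1+√(1−ρ_J²)) = 2/(1+0.017166) = 2/1.017166 = 1.96625.
and ρ(B_{ω*}) = 1.96625 − 1 = 0.96625.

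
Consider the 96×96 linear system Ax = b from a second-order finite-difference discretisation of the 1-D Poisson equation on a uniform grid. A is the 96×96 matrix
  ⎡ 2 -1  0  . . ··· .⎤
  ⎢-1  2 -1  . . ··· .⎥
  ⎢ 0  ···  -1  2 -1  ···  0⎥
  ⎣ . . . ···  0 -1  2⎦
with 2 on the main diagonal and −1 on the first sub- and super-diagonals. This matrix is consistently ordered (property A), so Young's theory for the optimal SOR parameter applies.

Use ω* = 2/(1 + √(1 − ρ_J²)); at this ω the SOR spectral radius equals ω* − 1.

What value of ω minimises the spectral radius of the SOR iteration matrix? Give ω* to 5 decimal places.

½·tridiag(1,0,1) at n=96: λ_k = cos(kπ/97); max |λ| at k=1 ⇒ ρ_J = cos(π/97) ≈ 0.99948.
√(1−ρ_J²) = |sin(π/97)| = 0.032382
ω* = 2/(1 + 0.032382) = 2/1.032382 = 1.93727.
[ρ_SOR] ω* − 1 = 0.93727.

ω* = 1.93727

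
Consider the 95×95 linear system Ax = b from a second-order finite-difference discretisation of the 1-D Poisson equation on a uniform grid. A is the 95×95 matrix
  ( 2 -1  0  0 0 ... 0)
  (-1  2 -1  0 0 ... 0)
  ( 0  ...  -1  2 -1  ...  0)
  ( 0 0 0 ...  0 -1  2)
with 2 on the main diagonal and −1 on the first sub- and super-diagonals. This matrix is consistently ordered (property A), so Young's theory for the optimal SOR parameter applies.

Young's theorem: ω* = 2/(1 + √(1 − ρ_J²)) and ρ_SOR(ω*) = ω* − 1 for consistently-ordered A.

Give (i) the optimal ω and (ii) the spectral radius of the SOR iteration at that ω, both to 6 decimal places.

ω* = 1.936635, ρ_SOR = 0.936635

½·tridiag(1,0,1) at n=95: λ_k = cos(kπ/96); max |λ| at k=1 ⇒ ρ_J = cos(π/96) ≈ 0.999465.
√(1 − cos²(π/96)) = sin(π/96) ≈ 0.0327191.
ω* = 2/(1 + 0.0327191) = 2/1.0327191 = 1.936635.
and ρ(B_{ω*}) = 1.936635 − 1 = 0.936635.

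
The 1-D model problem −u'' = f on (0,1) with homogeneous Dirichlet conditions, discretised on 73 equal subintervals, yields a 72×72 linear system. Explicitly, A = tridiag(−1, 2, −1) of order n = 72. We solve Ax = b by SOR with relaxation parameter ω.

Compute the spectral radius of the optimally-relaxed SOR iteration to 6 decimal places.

ρ_SOR = 0.917505

ρ_J = max_k |cos(kπ/73)| = cos(π/73) = 0.999074
root = sin(π/73) = 0.0430222  (since 1−cos² = sin²).
ω* = 2/(1+0.0430222) = 1.917505
ρ_SOR = ω* − 1 ≈ 0.917505.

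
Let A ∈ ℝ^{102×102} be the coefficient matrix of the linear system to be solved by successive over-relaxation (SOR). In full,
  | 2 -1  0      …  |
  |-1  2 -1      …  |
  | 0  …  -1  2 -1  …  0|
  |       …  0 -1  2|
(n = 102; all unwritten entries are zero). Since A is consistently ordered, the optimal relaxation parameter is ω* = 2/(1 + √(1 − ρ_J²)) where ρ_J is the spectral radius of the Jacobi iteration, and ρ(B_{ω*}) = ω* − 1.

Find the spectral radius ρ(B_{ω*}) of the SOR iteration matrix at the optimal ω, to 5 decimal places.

ρ_SOR = 0.94081

spectrum of D⁻¹(L+U) = {cos(kπ/103) : 1≤k≤102}; ρ_J = cos(π/103) = 0.99953.
√(1−ρ_J²) = |sin(π/103)| = 0.030496
ω* = 2/(1+0.030496) = 1.94081
ρ_SOR = ω* − 1 ≈ 0.94081.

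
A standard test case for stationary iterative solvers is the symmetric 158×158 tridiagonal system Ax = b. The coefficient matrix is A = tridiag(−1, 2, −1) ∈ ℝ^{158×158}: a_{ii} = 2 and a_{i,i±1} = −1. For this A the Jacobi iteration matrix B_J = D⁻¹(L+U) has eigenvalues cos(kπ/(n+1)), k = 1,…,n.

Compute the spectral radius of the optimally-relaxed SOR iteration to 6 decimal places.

½·tridiag(1,0,1) at n=158: λ_k = cos(kπ/159); max |λ| at k=1 ⇒ ρ_J = cos(π/159) ≈ 0.999805.
√(1−ρ_J²) simplifies to sin(π/159) = 0.0197572.
ω* = 2/(1+0.0197572) = 1.961251
[ρ_SOR] ω* − 1 = 0.961251.

ρ_SOR = 0.961251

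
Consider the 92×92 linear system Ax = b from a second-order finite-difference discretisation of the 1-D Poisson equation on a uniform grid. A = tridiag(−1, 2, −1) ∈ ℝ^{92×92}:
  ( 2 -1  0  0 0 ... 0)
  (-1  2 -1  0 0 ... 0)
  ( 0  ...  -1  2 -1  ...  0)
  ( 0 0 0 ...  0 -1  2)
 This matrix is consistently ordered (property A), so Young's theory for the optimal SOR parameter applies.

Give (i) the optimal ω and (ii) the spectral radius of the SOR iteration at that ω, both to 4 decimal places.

spectrum of D⁻¹(L+U) = {cos(kπ/93) : 1≤k≤92}; ρ_J = cos(π/93) = 0.9994.
√(1−ρ_J²) simplifies to sin(π/93) = 0.03377.
Young: ω* = 2/(1+√(1−ρ_J²)) = 2/(1+0.03377) = 2/1.03377 = 1.9347.
ρ_SOR = ω* − 1 ≈ 0.9347.

ω* = 1.9347, ρ_SOR = 0.9347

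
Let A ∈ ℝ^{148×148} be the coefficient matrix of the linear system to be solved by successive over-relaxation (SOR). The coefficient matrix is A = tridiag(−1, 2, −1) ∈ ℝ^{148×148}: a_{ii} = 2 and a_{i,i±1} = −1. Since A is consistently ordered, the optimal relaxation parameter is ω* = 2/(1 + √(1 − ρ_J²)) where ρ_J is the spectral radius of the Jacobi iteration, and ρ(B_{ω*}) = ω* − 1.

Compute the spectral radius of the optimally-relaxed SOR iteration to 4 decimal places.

ρ_SOR = 0.9587

B_J for the 148×148 system has eigenvalues cos(kπ/149); ρ_J = cos(π/149) = 0.9998.
√(1−ρ_J²) = |sin(π/149)| = 0.02108
So ω* = 2/1.02108 = 1.9587 (Young).
ρ_SOR = ω* − 1 = 1.9587 − 1 = 0.9587.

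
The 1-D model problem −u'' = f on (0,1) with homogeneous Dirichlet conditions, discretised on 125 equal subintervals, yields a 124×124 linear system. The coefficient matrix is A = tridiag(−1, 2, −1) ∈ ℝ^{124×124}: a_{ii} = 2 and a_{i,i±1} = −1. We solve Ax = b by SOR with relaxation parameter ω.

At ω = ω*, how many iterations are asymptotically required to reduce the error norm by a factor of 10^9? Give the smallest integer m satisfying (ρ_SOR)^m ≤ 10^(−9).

ρ_J = max_k |cos(kπ/125)| = cos(π/125) = 0.9996842
1 − cos²(π/125) = sin²(π/125) ⇒ √(1−ρ_J²) = sin(π/125) = 0.0251301.
ω* = 2/(1+0.0251301) = 1.9509719
ρ(B_{ω*}) = ω*−1 = 0.9509719
For 9 digits: m = 9·ln10 / (−ln 0.9509719) = 20.7233/0.0502708 = 412.233; round up → m = 413.

m = 413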